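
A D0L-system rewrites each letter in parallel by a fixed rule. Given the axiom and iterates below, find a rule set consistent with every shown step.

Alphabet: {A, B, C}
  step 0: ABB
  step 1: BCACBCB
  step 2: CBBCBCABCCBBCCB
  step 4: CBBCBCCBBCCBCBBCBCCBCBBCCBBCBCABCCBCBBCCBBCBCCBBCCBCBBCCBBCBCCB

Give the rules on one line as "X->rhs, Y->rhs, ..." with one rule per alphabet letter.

  step 1 ⇒ step 2: BCACBCB ⇒ CB·BC·BCA·BC·CB·BC·CB
    A ↦ BCA
    B ↦ CB
    C ↦ BC

A->BCA, B->CB, C->BC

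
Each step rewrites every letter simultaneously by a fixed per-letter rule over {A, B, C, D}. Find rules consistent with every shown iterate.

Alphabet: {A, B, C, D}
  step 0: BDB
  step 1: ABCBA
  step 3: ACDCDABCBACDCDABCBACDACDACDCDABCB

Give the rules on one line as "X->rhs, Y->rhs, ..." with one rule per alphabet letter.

  step 0 ⇒ step 1: BDB ⇒ A·BCB·A
    B ↦ A
    D ↦ BCB
    A ↦ ACD  (constrained at step 1)
    C ↦ CDA  (constrained at step 1)

A->ACD, B->A, C->CDA, D->BCB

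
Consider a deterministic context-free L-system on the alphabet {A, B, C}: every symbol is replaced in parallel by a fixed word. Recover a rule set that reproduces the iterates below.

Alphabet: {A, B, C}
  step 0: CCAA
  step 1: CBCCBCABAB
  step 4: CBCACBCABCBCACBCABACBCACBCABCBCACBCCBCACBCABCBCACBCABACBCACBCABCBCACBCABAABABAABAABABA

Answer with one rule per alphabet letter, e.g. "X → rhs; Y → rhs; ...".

A->AB, B->A, C->CBC

  step 0 ⇒ step 1: CCAA ⇒ CBC·CBC·AB·AB
    A ↦ AB
    C ↦ CBC
    B ↦ A  (constrained at step 1)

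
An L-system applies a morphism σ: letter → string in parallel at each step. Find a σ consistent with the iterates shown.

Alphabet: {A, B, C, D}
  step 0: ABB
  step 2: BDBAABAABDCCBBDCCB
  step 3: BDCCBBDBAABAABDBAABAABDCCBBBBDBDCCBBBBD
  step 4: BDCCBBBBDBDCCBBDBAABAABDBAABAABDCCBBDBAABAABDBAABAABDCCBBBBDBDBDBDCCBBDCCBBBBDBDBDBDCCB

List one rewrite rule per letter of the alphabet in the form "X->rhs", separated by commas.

  step 3 ⇒ step 4: BDCCBBDBAABAABDBAABAABDCCBBBBDBDCCBBBBD ⇒ BD·CCB·B·B·BD·BD·CCB·BD·BAA·BAA·BD·BAA·BAA·BD·CCB·BD·BAA·BAA·BD·BAA·BAA·BD·CCB·B·B·BD·BD·BD·BD·CCB·BD·CCB·B·B·BD·BD·BD·BD·CCB
    A ↦ BAA
    B ↦ BD
    C ↦ B
    D ↦ CCB

A->BAA, B->BD, C->B, D->CCB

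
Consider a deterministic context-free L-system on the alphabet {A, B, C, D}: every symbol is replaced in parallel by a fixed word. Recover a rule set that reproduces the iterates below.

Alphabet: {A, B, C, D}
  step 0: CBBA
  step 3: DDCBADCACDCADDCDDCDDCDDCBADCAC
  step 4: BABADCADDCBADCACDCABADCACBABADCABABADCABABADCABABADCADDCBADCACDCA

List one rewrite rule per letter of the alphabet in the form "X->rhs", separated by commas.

A->C, B->DD, C->DCA, D->BA

  step 3 ⇒ step 4: DDCBADCACDCADDCDDCDDCDDCBADCAC ⇒ BA·BA·DCA·DD·C·BA·DCA·C·DCA·BA·DCA·C·BA·BA·DCA·BA·BA·DCA·BA·BA·DCA·BA·BA·DCA·DD·C·BA·DCA·C·DCA
    A ↦ C
    B ↦ DD
    C ↦ DCA
    D ↦ BA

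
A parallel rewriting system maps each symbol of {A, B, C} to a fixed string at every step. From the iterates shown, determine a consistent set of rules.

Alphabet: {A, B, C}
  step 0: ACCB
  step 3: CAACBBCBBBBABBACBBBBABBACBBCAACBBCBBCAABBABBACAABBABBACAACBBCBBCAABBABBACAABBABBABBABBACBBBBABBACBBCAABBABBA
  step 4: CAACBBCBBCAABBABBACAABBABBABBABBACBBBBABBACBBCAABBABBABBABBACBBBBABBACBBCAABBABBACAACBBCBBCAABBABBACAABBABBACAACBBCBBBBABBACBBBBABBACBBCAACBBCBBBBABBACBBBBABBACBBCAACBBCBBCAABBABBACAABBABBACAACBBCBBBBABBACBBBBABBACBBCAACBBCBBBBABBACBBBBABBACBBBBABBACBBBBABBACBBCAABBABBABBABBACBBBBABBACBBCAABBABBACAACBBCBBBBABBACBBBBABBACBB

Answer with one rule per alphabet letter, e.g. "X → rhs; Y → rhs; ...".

  step 3 ⇒ step 4: CAACBBCBBBBABBACBBBBABBACBBCAACBBCBBCAABBABBACAABBABBACAACBBCBBCAABBABBACAABBABBABBABBACBBBBABBACBBCAABBABBA ⇒ CAA·CBB·CBB·CAA·BBA·BBA·CAA·BBA·BBA·BBA·BBA·CBB·BBA·BBA·CBB·CAA·BBA·BBA·BBA·BBA·CBB·BBA·BBA·CBB·CAA·BBA·BBA·CAA·CBB·CBB·CAA·BBA·BBA·CAA·BBA·BBA·CAA·CBB·CBB·BBA·BBA·CBB·BBA·BBA·CBB·CAA·CBB·CBB·BBA·BBA·CBB·BBA·BBA·CBB·CAA·CBB·CBB·CAA·BBA·BBA·CAA·BBA·BBA·CAA·CBB·CBB·BBA·BBA·CBB·BBA·BBA·CBB·CAA·CBB·CBB·BBA·BBA·CBB·BBA·BBA·CBB·BBA·BBA·CBB·BBA·BBA·CBB·CAA·BBA·BBA·BBA·BBA·CBB·BBA·BBA·CBB·CAA·BBA·BBA·CAA·CBB·CBB·BBA·BBA·CBB·BBA·BBA·CBB
    A ↦ CBB
    B ↦ BBA
    C ↦ CAA

A->CBB, B->BBA, C->CAA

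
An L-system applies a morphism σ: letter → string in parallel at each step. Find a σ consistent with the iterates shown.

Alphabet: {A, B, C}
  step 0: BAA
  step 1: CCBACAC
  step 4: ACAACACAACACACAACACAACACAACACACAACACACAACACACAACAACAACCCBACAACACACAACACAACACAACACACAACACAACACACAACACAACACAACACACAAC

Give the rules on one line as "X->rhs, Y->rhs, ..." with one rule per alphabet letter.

  step 0 ⇒ step 1: BAA ⇒ CCB·AC·AC
    A ↦ AC
    B ↦ CCB
    C ↦ AAC  (constrained at step 1)

A->AC, B->CCB, C->AAC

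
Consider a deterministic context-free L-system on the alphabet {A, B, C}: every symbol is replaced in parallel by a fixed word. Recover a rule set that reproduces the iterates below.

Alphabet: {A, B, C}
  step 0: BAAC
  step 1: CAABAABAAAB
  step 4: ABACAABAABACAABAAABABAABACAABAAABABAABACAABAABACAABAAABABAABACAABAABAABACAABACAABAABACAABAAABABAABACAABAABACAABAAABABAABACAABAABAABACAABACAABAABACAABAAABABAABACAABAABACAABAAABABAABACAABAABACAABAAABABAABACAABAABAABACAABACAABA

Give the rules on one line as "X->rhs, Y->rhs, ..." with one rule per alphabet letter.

A->ABA, B->CA, C->AAB

  step 0 ⇒ step 1: BAAC ⇒ CA·ABA·ABA·AAB
    A ↦ ABA
    B ↦ CA
    C ↦ AAB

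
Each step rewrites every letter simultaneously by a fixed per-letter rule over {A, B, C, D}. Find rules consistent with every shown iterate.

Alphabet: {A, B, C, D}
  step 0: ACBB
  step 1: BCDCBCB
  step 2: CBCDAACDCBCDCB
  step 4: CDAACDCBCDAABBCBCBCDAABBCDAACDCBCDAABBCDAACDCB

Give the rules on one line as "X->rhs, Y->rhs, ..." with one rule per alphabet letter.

A->B, B->CB, C->CD, D->AA

  step 1 ⇒ step 2: BCDCBCB ⇒ CB·CD·AA·CD·CB·CD·CB
    B ↦ CB
    C ↦ CD
    D ↦ AA
  step 0 ⇒ step 1: ACBB ⇒ B·CD·CB·CB
    A ↦ B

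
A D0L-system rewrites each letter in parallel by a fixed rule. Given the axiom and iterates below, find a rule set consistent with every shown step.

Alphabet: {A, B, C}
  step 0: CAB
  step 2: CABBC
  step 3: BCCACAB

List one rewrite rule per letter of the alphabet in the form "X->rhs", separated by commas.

A->C, B->CA, C->B

  step 2 ⇒ step 3: CABBC ⇒ B·C·CA·CA·B
    A ↦ C
    B ↦ CA
    C ↦ B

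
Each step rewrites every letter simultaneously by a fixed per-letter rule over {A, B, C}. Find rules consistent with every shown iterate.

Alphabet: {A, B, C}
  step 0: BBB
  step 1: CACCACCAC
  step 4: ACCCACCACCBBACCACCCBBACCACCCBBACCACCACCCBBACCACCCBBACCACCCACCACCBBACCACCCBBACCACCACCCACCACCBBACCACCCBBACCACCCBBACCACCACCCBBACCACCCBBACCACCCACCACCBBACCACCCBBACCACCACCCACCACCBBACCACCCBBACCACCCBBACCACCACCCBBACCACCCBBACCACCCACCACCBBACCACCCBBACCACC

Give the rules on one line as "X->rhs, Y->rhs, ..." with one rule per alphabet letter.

  step 0 ⇒ step 1: BBB ⇒ CAC·CAC·CAC
    B ↦ CAC
    A ↦ CBB  (constrained at step 1)
    C ↦ ACC  (constrained at step 1)

A->CBB, B->CAC, C->ACC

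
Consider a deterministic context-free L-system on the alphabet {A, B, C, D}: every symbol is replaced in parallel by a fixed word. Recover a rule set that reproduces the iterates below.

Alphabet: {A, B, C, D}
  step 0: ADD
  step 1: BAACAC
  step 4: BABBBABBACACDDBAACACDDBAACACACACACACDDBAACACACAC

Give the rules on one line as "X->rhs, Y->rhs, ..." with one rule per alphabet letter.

A->BA, B->DD, C->BB, D->AC

  step 0 ⇒ step 1: ADD ⇒ BA·AC·AC
    A ↦ BA
    D ↦ AC
    B ↦ DD  (constrained at step 1)
    C ↦ BB  (constrained at step 1)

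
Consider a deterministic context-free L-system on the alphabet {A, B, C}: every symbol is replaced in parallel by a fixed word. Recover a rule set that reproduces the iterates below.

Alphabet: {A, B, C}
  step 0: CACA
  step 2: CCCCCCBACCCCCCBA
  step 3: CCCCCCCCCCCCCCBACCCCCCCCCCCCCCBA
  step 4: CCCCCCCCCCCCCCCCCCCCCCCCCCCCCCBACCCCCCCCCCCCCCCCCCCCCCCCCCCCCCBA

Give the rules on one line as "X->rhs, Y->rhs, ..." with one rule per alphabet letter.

  step 3 ⇒ step 4: CCCCCCCCCCCCCCBACCCCCCCCCCCCCCBA ⇒ CC·CC·CC·CC·CC·CC·CC·CC·CC·CC·CC·CC·CC·CC·CC·BA·CC·CC·CC·CC·CC·CC·CC·CC·CC·CC·CC·CC·CC·CC·CC·BA
    A ↦ BA
    B ↦ CC
    C ↦ CC

A->BA, B->CC, C->CC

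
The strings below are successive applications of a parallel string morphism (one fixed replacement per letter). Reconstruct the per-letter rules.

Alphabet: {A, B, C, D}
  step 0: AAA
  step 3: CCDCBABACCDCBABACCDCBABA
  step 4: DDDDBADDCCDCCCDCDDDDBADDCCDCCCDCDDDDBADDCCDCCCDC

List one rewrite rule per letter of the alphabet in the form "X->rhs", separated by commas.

A->DC, B->CC, C->DD, D->BA

  step 3 ⇒ step 4: CCDCBABACCDCBABACCDCBABA ⇒ DD·DD·BA·DD·CC·DC·CC·DC·DD·DD·BA·DD·CC·DC·CC·DC·DD·DD·BA·DD·CC·DC·CC·DC
    A ↦ DC
    B ↦ CC
    C ↦ DD
    D ↦ BA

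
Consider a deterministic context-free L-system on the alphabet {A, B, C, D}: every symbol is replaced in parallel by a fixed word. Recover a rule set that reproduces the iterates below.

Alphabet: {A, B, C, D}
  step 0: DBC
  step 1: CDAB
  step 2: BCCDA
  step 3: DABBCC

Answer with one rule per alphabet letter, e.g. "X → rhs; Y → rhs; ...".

A->C, B->DA, C->B, D->C

  step 2 ⇒ step 3: BCCDA ⇒ DA·B·B·C·C
    A ↦ C
    B ↦ DA
    C ↦ B
    D ↦ C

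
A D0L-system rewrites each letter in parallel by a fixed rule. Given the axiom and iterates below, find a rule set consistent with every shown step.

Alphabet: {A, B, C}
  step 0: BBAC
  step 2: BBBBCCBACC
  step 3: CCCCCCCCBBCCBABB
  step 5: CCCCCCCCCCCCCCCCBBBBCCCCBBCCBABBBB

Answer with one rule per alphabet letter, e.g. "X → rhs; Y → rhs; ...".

  step 2 ⇒ step 3: BBBBCCBACC ⇒ CC·CC·CC·CC·B·B·CC·BA·B·B
    A ↦ BA
    B ↦ CC
    C ↦ B

A->BA, B->CC, C->B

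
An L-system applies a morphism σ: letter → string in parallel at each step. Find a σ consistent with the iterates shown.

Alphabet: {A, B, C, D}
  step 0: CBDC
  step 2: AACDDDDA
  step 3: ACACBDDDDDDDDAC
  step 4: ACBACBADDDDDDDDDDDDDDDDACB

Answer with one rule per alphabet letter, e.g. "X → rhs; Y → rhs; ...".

A->AC, B->A, C->B, D->DD

  step 3 ⇒ step 4: ACACBDDDDDDDDAC ⇒ AC·B·AC·B·A·DD·DD·DD·DD·DD·DD·DD·DD·AC·B
    A ↦ AC
    B ↦ A
    C ↦ B
    D ↦ DD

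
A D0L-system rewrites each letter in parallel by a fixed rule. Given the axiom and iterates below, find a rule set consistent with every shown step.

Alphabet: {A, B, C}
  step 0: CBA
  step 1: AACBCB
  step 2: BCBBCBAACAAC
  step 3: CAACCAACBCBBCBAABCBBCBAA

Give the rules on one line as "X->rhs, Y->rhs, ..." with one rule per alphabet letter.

  step 2 ⇒ step 3: BCBBCBAACAAC ⇒ C·AA·C·C·AA·C·BCB·BCB·AA·BCB·BCB·AA
    A ↦ BCB
    B ↦ C
    C ↦ AA

A->BCB, B->C, C->AA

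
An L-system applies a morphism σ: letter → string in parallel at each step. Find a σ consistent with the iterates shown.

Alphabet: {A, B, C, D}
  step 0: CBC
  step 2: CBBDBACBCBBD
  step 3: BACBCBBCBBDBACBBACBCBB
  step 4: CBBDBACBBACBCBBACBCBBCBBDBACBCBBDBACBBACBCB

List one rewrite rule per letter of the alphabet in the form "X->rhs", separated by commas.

  step 3 ⇒ step 4: BACBCBBCBBDBACBBACBCBB ⇒ CB·BD·BA·CB·BA·CB·CB·BA·CB·CB·B·CB·BD·BA·CB·CB·BD·BA·CB·BA·CB·CB
    A ↦ BD
    B ↦ CB
    C ↦ BA
    D ↦ B

A->BD, B->CB, C->BA, D->B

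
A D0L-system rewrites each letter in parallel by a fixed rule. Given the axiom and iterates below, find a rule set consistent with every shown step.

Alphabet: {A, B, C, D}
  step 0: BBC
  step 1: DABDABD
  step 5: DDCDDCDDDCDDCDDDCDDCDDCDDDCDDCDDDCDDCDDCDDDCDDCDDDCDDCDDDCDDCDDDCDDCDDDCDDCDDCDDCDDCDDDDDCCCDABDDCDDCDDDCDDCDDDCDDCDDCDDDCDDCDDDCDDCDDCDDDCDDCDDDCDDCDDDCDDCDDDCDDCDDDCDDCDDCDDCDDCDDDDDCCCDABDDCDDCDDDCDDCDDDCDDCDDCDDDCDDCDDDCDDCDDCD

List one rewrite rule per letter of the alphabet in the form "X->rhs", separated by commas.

  step 0 ⇒ step 1: BBC ⇒ DAB·DAB·D
    B ↦ DAB
    C ↦ D
    A ↦ CC  (constrained at step 1)
    D ↦ DDC  (constrained at step 1)

A->CC, B->DAB, C->D, D->DDC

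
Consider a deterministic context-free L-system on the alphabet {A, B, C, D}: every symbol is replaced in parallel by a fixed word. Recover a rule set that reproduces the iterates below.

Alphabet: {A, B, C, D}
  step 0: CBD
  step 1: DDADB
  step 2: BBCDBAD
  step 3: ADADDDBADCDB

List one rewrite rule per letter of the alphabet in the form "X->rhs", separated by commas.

A->CD, B->AD, C->DD, D->B

  step 2 ⇒ step 3: BBCDBAD ⇒ AD·AD·DD·B·AD·CD·B
    A ↦ CD
    B ↦ AD
    C ↦ DD
    D ↦ B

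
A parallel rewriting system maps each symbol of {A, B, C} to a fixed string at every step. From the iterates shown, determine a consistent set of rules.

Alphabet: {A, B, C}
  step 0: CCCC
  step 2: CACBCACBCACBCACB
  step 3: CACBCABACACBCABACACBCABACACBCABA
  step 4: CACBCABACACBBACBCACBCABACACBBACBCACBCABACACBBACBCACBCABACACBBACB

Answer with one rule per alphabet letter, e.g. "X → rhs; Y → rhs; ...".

A->CB, B->BA, C->CA

  step 3 ⇒ step 4: CACBCABACACBCABACACBCABACACBCABA ⇒ CA·CB·CA·BA·CA·CB·BA·CB·CA·CB·CA·BA·CA·CB·BA·CB·CA·CB·CA·BA·CA·CB·BA·CB·CA·CB·CA·BA·CA·CB·BA·CB
    A ↦ CB
    B ↦ BA
    C ↦ CA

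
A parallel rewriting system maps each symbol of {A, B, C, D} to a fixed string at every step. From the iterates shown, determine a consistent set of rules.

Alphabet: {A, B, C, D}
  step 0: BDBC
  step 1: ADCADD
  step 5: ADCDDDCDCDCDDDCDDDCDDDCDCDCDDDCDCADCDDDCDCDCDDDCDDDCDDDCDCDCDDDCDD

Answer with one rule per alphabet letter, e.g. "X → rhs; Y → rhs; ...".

  step 0 ⇒ step 1: BDBC ⇒ A·DC·A·DD
    B ↦ A
    C ↦ DD
    D ↦ DC
    A ↦ B  (constrained at step 1)

A->B, B->A, C->DD, D->DC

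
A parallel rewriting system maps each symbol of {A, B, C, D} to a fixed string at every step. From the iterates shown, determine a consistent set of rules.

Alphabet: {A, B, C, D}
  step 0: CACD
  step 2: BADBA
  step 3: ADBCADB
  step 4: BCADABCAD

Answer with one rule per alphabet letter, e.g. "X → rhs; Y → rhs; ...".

  step 3 ⇒ step 4: ADBCADB ⇒ B·C·AD·A·B·C·AD
    A ↦ B
    B ↦ AD
    C ↦ A
    D ↦ C

A->B, B->AD, C->A, D->C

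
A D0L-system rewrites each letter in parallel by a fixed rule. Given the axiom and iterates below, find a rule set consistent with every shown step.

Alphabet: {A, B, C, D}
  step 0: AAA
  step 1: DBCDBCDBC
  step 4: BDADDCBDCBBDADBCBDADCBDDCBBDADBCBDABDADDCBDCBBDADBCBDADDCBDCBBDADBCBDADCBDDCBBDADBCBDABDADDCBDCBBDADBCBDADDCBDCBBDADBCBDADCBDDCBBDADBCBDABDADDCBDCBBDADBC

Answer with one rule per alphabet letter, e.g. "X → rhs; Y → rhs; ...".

  step 0 ⇒ step 1: AAA ⇒ DBC·DBC·DBC
    A ↦ DBC
    B ↦ DCB  (constrained at step 1)
    C ↦ D  (constrained at step 1)
    D ↦ BDA  (constrained at step 1)

A->DBC, B->DCB, C->D, D->BDA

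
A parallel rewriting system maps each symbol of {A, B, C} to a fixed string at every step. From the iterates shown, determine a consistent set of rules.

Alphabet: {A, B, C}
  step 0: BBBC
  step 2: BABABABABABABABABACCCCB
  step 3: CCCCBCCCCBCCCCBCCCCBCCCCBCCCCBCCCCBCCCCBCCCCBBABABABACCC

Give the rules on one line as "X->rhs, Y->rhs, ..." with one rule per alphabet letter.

  step 2 ⇒ step 3: BABABABABABABABABACCCCB ⇒ CCC·CB·CCC·CB·CCC·CB·CCC·CB·CCC·CB·CCC·CB·CCC·CB·CCC·CB·CCC·CB·BA·BA·BA·BA·CCC
    A ↦ CB
    B ↦ CCC
    C ↦ BA

A->CB, B->CCC, C->BA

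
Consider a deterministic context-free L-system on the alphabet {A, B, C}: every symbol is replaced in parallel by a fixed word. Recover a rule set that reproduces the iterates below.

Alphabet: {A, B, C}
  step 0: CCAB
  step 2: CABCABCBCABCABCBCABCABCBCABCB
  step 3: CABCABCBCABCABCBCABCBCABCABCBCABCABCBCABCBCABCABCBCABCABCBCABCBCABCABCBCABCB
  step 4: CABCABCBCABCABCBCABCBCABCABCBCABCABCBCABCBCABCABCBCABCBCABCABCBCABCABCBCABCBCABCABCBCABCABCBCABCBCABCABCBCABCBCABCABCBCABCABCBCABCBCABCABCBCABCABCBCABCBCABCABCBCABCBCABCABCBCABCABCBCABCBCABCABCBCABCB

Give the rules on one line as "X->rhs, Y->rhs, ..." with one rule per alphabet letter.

  step 3 ⇒ step 4: CABCABCBCABCABCBCABCBCABCABCBCABCABCBCABCBCABCABCBCABCABCBCABCBCABCABCBCABCB ⇒ CAB·CAB·CB·CAB·CAB·CB·CAB·CB·CAB·CAB·CB·CAB·CAB·CB·CAB·CB·CAB·CAB·CB·CAB·CB·CAB·CAB·CB·CAB·CAB·CB·CAB·CB·CAB·CAB·CB·CAB·CAB·CB·CAB·CB·CAB·CAB·CB·CAB·CB·CAB·CAB·CB·CAB·CAB·CB·CAB·CB·CAB·CAB·CB·CAB·CAB·CB·CAB·CB·CAB·CAB·CB·CAB·CB·CAB·CAB·CB·CAB·CAB·CB·CAB·CB·CAB·CAB·CB·CAB·CB
    A ↦ CAB
    B ↦ CB
    C ↦ CAB

A->CAB, B->CB, C->CAB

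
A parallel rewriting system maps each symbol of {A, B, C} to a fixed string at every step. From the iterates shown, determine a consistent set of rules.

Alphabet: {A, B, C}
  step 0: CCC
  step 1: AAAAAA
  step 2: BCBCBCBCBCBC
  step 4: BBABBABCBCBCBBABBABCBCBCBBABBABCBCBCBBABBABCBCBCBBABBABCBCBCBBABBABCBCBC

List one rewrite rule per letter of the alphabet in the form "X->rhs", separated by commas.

A->BC, B->BBA, C->AA

  step 1 ⇒ step 2: AAAAAA ⇒ BC·BC·BC·BC·BC·BC
    A ↦ BC
    B ↦ BBA  (constrained at step 2)
  step 0 ⇒ step 1: CCC ⇒ AA·AA·AA
    C ↦ AA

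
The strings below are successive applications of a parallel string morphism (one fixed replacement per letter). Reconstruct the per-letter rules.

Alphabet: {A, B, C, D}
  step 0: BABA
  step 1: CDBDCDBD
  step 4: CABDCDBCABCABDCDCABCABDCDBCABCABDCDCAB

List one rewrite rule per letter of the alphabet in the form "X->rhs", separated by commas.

A->BD, B->CD, C->CA, D->B

  step 0 ⇒ step 1: BABA ⇒ CD·BD·CD·BD
    A ↦ BD
    B ↦ CD
    C ↦ CA  (constrained at step 1)
    D ↦ B  (constrained at step 1)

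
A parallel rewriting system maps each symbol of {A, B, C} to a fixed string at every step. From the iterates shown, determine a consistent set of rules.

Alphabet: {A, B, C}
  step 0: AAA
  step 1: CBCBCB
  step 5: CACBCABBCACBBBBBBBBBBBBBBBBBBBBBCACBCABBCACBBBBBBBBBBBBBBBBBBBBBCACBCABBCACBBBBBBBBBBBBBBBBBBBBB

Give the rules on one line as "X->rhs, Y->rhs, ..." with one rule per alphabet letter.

  step 0 ⇒ step 1: AAA ⇒ CB·CB·CB
    A ↦ CB
    B ↦ BB  (constrained at step 1)
    C ↦ CA  (constrained at step 1)

A->CB, B->BB, C->CA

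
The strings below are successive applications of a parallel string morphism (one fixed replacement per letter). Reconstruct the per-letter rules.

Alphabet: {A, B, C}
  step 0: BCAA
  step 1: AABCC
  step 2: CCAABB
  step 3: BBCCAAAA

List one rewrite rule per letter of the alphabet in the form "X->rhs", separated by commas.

  step 2 ⇒ step 3: CCAABB ⇒ B·B·C·C·AA·AA
    A ↦ C
    B ↦ AA
    C ↦ B

A->C, B->AA, C->B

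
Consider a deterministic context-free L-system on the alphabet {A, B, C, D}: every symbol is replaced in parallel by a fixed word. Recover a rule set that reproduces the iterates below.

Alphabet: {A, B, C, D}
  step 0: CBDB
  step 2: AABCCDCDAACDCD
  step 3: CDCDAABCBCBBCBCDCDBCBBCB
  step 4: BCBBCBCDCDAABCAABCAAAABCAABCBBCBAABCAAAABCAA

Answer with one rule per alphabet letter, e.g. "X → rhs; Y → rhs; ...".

A->CD, B->AA, C->BC, D->B

  step 3 ⇒ step 4: CDCDAABCBCBBCBCDCDBCBBCB ⇒ BC·B·BC·B·CD·CD·AA·BC·AA·BC·AA·AA·BC·AA·BC·B·BC·B·AA·BC·AA·AA·BC·AA
    A ↦ CD
    B ↦ AA
    C ↦ BC
    D ↦ B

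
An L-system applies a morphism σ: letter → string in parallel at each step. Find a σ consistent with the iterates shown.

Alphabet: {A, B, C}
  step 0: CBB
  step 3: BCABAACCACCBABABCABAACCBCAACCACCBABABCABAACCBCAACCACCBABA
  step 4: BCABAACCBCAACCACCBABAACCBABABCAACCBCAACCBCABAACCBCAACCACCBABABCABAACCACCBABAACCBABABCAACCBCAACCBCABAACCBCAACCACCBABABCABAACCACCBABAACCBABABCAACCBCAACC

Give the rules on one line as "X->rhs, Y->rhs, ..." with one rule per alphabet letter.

  step 3 ⇒ step 4: BCABAACCACCBABABCABAACCBCAACCACCBABABCABAACCBCAACCACCBABA ⇒ BCA·BA·ACC·BCA·ACC·ACC·BA·BA·ACC·BA·BA·BCA·ACC·BCA·ACC·BCA·BA·ACC·BCA·ACC·ACC·BA·BA·BCA·BA·ACC·ACC·BA·BA·ACC·BA·BA·BCA·ACC·BCA·ACC·BCA·BA·ACC·BCA·ACC·ACC·BA·BA·BCA·BA·ACC·ACC·BA·BA·ACC·BA·BA·BCA·ACC·BCA·ACC
    A ↦ ACC
    B ↦ BCA
    C ↦ BA

A->ACC, B->BCA, C->BA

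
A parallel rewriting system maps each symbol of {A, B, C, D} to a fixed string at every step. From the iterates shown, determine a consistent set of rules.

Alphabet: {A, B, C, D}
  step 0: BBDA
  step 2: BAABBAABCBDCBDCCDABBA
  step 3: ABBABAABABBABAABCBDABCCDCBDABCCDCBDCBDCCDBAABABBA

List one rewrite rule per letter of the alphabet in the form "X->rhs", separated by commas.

  step 2 ⇒ step 3: BAABBAABCBDCBDCCDABBA ⇒ AB·BA·BA·AB·AB·BA·BA·AB·CBD·AB·CCD·CBD·AB·CCD·CBD·CBD·CCD·BA·AB·AB·BA
    A ↦ BA
    B ↦ AB
    C ↦ CBD
    D ↦ CCD

A->BA, B->AB, C->CBD, D->CCD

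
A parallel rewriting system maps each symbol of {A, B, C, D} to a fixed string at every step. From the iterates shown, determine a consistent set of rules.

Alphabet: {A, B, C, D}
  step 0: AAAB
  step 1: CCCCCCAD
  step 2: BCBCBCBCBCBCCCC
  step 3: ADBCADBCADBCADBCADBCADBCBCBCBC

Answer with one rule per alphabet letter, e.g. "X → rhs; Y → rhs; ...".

  step 2 ⇒ step 3: BCBCBCBCBCBCCCC ⇒ AD·BC·AD·BC·AD·BC·AD·BC·AD·BC·AD·BC·BC·BC·BC
    B ↦ AD
    C ↦ BC
  step 0 ⇒ step 1: AAAB ⇒ CC·CC·CC·AD
    A ↦ CC
  step 1 ⇒ step 2: CCCCCCAD ⇒ BC·BC·BC·BC·BC·BC·CC·C
    D ↦ C

A->CC, B->AD, C->BC, D->C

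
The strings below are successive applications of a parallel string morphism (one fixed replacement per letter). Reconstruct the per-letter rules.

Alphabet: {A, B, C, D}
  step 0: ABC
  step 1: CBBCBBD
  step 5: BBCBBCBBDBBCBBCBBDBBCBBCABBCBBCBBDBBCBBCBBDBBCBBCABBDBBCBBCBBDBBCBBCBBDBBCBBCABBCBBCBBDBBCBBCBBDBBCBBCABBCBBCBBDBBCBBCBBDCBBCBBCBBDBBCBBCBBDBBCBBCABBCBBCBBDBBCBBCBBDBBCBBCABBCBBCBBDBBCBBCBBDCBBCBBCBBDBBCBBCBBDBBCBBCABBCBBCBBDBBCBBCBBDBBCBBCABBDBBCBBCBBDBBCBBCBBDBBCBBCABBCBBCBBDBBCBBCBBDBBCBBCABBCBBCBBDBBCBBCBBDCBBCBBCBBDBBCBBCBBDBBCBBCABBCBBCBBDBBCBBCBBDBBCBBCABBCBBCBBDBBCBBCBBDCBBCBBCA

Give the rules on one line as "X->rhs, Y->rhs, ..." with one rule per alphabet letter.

A->C, B->BBC, C->BBD, D->A

  step 0 ⇒ step 1: ABC ⇒ C·BBC·BBD
    A ↦ C
    B ↦ BBC
    C ↦ BBD
    D ↦ A  (constrained at step 1)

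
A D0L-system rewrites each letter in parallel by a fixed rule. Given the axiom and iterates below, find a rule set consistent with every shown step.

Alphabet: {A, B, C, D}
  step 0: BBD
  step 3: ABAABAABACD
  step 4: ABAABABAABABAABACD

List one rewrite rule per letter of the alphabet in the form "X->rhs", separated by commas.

  step 3 ⇒ step 4: ABAABAABACD ⇒ AB·A·AB·AB·A·AB·AB·A·AB·A·CD
    A ↦ AB
    B ↦ A
    C ↦ A
    D ↦ CD

A->AB, B->A, C->A, D->CD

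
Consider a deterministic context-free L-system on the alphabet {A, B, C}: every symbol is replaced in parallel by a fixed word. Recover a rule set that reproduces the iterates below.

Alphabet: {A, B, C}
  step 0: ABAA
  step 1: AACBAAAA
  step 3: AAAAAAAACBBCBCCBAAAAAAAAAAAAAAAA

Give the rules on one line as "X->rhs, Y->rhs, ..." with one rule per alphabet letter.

A->AA, B->CB, C->BC

  step 0 ⇒ step 1: ABAA ⇒ AA·CB·AA·AA
    A ↦ AA
    B ↦ CB
    C ↦ BC  (constrained at step 1)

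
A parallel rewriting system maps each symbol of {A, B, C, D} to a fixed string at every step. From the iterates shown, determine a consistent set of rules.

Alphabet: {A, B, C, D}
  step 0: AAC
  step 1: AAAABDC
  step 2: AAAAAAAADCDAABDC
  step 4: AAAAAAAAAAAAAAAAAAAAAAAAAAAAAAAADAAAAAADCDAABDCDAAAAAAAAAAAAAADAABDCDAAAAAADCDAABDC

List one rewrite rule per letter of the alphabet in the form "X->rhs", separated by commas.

A->AA, B->DC, C->BDC, D->DAA

  step 1 ⇒ step 2: AAAABDC ⇒ AA·AA·AA·AA·DC·DAA·BDC
    A ↦ AA
    B ↦ DC
    C ↦ BDC
    D ↦ DAA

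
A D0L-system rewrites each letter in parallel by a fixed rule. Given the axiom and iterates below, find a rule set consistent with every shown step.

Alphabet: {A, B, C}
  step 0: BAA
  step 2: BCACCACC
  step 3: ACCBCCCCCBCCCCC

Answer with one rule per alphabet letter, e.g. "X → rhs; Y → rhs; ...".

A->BC, B->A, C->CC

  step 2 ⇒ step 3: BCACCACC ⇒ A·CC·BC·CC·CC·BC·CC·CC
    A ↦ BC
    B ↦ A
    C ↦ CC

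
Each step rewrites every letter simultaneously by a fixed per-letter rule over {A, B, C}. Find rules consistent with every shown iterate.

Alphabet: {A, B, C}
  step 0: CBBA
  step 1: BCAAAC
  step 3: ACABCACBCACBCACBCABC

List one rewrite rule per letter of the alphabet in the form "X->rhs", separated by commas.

A->AC, B->A, C->BC

  step 0 ⇒ step 1: CBBA ⇒ BC·A·A·AC
    A ↦ AC
    B ↦ A
    C ↦ BC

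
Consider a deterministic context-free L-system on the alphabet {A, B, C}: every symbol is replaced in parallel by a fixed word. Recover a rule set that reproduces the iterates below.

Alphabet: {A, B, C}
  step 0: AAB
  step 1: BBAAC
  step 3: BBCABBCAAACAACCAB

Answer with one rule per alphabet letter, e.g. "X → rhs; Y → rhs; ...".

  step 0 ⇒ step 1: AAB ⇒ B·B·AAC
    A ↦ B
    B ↦ AAC
    C ↦ CA  (constrained at step 1)

A->B, B->AAC, C->CA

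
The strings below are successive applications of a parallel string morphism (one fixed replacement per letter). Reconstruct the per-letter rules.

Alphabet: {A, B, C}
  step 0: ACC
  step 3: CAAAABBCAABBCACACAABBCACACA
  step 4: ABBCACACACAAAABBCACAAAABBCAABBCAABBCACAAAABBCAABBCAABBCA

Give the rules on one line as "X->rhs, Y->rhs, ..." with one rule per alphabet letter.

  step 3 ⇒ step 4: CAAAABBCAABBCACACAABBCACACA ⇒ ABB·CA·CA·CA·CA·A·A·ABB·CA·CA·A·A·ABB·CA·ABB·CA·ABB·CA·CA·A·A·ABB·CA·ABB·CA·ABB·CA
    A ↦ CA
    B ↦ A
    C ↦ ABB

A->CA, B->A, C->ABB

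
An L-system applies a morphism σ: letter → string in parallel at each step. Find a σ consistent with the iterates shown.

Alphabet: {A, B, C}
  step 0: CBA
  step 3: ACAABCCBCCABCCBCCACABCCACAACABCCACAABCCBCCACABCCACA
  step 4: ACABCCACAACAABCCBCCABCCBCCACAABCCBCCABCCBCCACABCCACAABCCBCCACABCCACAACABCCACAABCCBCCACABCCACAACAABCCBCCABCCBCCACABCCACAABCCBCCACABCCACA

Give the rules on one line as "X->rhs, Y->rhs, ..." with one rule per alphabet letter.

A->ACA, B->A, C->BCC

  step 3 ⇒ step 4: ACAABCCBCCABCCBCCACABCCACAACABCCACAABCCBCCACABCCACA ⇒ ACA·BCC·ACA·ACA·A·BCC·BCC·A·BCC·BCC·ACA·A·BCC·BCC·A·BCC·BCC·ACA·BCC·ACA·A·BCC·BCC·ACA·BCC·ACA·ACA·BCC·ACA·A·BCC·BCC·ACA·BCC·ACA·ACA·A·BCC·BCC·A·BCC·BCC·ACA·BCC·ACA·A·BCC·BCC·ACA·BCC·ACA
    A ↦ ACA
    B ↦ A
    C ↦ BCC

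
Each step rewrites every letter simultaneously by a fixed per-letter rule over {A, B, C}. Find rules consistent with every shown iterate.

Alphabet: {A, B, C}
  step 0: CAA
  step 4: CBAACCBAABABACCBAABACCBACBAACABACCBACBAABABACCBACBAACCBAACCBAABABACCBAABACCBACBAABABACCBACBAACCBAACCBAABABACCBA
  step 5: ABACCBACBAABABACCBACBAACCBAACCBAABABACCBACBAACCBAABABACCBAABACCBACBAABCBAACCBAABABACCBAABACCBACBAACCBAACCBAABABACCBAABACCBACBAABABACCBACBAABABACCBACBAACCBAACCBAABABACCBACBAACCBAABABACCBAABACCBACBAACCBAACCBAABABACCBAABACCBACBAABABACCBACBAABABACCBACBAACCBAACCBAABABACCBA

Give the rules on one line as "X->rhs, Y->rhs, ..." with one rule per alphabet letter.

A->CBA, B->AC, C->AB

  step 4 ⇒ step 5: CBAACCBAABABACCBAABACCBACBAACABACCBACBAABABACCBACBAACCBAACCBAABABACCBAABACCBACBAABABACCBACBAACCBAACCBAABABACCBA ⇒ AB·AC·CBA·CBA·AB·AB·AC·CBA·CBA·AC·CBA·AC·CBA·AB·AB·AC·CBA·CBA·AC·CBA·AB·AB·AC·CBA·AB·AC·CBA·CBA·AB·CBA·AC·CBA·AB·AB·AC·CBA·AB·AC·CBA·CBA·AC·CBA·AC·CBA·AB·AB·AC·CBA·AB·AC·CBA·CBA·AB·AB·AC·CBA·CBA·AB·AB·AC·CBA·CBA·AC·CBA·AC·CBA·AB·AB·AC·CBA·CBA·AC·CBA·AB·AB·AC·CBA·AB·AC·CBA·CBA·AC·CBA·AC·CBA·AB·AB·AC·CBA·AB·AC·CBA·CBA·AB·AB·AC·CBA·CBA·AB·AB·AC·CBA·CBA·AC·CBA·AC·CBA·AB·AB·AC·CBA
    A ↦ CBA
    B ↦ AC
    C ↦ AB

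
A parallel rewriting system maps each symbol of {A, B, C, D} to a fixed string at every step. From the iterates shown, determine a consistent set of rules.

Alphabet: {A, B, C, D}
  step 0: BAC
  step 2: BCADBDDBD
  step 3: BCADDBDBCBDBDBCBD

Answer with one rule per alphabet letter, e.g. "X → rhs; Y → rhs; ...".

  step 2 ⇒ step 3: BCADBDDBD ⇒ BC·AD·D·BD·BC·BD·BD·BC·BD
    A ↦ D
    B ↦ BC
    C ↦ AD
    D ↦ BD

A->D, B->BC, C->AD, D->BD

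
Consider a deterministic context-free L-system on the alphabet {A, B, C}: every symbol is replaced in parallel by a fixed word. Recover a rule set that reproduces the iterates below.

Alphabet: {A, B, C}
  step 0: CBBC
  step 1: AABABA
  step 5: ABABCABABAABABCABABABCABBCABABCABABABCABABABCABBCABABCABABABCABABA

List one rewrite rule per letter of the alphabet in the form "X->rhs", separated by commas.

  step 0 ⇒ step 1: CBBC ⇒ A·AB·AB·A
    B ↦ AB
    C ↦ A
    A ↦ BC  (constrained at step 1)

A->BC, B->AB, C->A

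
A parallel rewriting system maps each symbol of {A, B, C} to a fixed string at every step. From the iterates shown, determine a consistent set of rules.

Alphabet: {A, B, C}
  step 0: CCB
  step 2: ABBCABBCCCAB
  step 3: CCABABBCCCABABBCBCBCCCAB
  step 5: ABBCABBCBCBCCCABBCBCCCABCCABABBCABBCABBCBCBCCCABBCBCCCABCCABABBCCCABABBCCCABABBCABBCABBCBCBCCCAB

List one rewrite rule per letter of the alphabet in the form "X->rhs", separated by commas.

A->CC, B->AB, C->BC

  step 2 ⇒ step 3: ABBCABBCCCAB ⇒ CC·AB·AB·BC·CC·AB·AB·BC·BC·BC·CC·AB
    A ↦ CC
    B ↦ AB
    C ↦ BC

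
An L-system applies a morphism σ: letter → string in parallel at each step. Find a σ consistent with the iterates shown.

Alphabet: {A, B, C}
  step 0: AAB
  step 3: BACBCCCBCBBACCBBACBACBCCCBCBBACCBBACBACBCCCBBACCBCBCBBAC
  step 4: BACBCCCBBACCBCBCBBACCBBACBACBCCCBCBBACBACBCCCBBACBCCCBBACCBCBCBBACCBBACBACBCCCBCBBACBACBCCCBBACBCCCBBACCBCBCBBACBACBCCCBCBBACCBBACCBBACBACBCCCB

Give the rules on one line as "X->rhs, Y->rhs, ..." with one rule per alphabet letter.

  step 3 ⇒ step 4: BACBCCCBCBBACCBBACBACBCCCBCBBACCBBACBACBCCCBBACCBCBCBBAC ⇒ BAC·BCC·CB·BAC·CB·CB·CB·BAC·CB·BAC·BAC·BCC·CB·CB·BAC·BAC·BCC·CB·BAC·BCC·CB·BAC·CB·CB·CB·BAC·CB·BAC·BAC·BCC·CB·CB·BAC·BAC·BCC·CB·BAC·BCC·CB·BAC·CB·CB·CB·BAC·BAC·BCC·CB·CB·BAC·CB·BAC·CB·BAC·BAC·BCC·CB
    A ↦ BCC
    B ↦ BAC
    C ↦ CB

A->BCC, B->BAC, C->CB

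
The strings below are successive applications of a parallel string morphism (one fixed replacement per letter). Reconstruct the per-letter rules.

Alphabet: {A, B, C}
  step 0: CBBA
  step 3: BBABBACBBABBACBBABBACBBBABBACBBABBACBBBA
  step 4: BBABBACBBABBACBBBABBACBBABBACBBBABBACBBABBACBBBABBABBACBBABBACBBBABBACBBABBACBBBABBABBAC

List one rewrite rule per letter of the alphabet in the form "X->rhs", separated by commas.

  step 3 ⇒ step 4: BBABBACBBABBACBBABBACBBBABBACBBABBACBBBA ⇒ BBA·BBA·C·BBA·BBA·C·B·BBA·BBA·C·BBA·BBA·C·B·BBA·BBA·C·BBA·BBA·C·B·BBA·BBA·BBA·C·BBA·BBA·C·B·BBA·BBA·C·BBA·BBA·C·B·BBA·BBA·BBA·C
    A ↦ C
    B ↦ BBA
    C ↦ B

A->C, B->BBA, C->B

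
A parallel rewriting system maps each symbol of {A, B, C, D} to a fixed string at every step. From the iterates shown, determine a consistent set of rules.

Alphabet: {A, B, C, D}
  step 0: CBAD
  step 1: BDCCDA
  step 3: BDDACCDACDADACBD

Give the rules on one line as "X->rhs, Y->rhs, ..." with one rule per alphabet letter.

A->C, B->C, C->BD, D->DA

  step 0 ⇒ step 1: CBAD ⇒ BD·C·C·DA
    A ↦ C
    B ↦ C
    C ↦ BD
    D ↦ DA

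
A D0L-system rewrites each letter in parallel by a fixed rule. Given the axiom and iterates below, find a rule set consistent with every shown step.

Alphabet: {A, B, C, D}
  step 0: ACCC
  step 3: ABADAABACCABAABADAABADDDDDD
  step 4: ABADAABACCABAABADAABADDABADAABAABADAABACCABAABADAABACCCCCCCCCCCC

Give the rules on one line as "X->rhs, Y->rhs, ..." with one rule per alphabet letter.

  step 3 ⇒ step 4: ABADAABACCABAABADAABADDDDDD ⇒ ABA·DA·ABA·CC·ABA·ABA·DA·ABA·D·D·ABA·DA·ABA·ABA·DA·ABA·CC·ABA·ABA·DA·ABA·CC·CC·CC·CC·CC·CC
    A ↦ ABA
    B ↦ DA
    C ↦ D
    D ↦ CC

A->ABA, B->DA, C->D, D->CC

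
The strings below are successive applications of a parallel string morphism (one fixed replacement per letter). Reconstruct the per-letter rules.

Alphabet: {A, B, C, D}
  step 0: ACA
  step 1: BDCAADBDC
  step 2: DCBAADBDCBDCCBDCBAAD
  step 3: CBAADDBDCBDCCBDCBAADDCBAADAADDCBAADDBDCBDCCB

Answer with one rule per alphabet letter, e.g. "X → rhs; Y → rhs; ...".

A->BDC, B->D, C->AAD, D->CB

  step 2 ⇒ step 3: DCBAADBDCBDCCBDCBAAD ⇒ CB·AAD·D·BDC·BDC·CB·D·CB·AAD·D·CB·AAD·AAD·D·CB·AAD·D·BDC·BDC·CB
    A ↦ BDC
    B ↦ D
    C ↦ AAD
    D ↦ CB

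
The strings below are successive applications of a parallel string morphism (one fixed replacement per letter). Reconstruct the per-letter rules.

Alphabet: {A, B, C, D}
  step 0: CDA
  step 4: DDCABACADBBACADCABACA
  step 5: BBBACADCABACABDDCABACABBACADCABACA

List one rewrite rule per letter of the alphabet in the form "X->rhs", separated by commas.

  step 4 ⇒ step 5: DDCABACADBBACADCABACA ⇒ B·B·BA·CA·D·CA·BA·CA·B·D·D·CA·BA·CA·B·BA·CA·D·CA·BA·CA
    A ↦ CA
    B ↦ D
    C ↦ BA
    D ↦ B

A->CA, B->D, C->BA, D->B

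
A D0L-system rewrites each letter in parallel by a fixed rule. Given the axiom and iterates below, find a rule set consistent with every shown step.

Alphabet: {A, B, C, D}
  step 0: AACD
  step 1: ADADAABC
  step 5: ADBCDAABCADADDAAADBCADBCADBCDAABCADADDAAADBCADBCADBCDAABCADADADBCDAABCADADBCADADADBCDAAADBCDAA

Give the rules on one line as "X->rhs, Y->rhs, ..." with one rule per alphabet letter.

  step 0 ⇒ step 1: AACD ⇒ AD·AD·AA·BC
    A ↦ AD
    C ↦ AA
    D ↦ BC
    B ↦ D  (constrained at step 1)

A->AD, B->D, C->AA, D->BC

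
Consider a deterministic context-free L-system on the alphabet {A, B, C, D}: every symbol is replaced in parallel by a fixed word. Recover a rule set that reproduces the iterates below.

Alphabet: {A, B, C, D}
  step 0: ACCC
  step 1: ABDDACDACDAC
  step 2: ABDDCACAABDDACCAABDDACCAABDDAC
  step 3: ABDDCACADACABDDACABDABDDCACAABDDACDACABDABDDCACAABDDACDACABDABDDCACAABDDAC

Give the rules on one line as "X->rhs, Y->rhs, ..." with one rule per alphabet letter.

A->ABD, B->D, C->DAC, D->CA

  step 2 ⇒ step 3: ABDDCACAABDDACCAABDDACCAABDDAC ⇒ ABD·D·CA·CA·DAC·ABD·DAC·ABD·ABD·D·CA·CA·ABD·DAC·DAC·ABD·ABD·D·CA·CA·ABD·DAC·DAC·ABD·ABD·D·CA·CA·ABD·DAC
    A ↦ ABD
    B ↦ D
    C ↦ DAC
    D ↦ CA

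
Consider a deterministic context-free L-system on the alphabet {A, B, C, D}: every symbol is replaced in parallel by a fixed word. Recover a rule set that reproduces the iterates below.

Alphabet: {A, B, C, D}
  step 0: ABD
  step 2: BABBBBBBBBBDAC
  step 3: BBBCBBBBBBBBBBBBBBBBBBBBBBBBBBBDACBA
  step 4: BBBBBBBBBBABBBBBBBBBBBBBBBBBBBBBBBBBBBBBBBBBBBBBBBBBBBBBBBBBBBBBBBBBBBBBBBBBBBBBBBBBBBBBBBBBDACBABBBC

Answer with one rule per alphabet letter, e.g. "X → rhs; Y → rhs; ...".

A->C, B->BBB, C->BA, D->DA

  step 3 ⇒ step 4: BBBCBBBBBBBBBBBBBBBBBBBBBBBBBBBDACBA ⇒ BBB·BBB·BBB·BA·BBB·BBB·BBB·BBB·BBB·BBB·BBB·BBB·BBB·BBB·BBB·BBB·BBB·BBB·BBB·BBB·BBB·BBB·BBB·BBB·BBB·BBB·BBB·BBB·BBB·BBB·BBB·DA·C·BA·BBB·C
    A ↦ C
    B ↦ BBB
    C ↦ BA
    D ↦ DA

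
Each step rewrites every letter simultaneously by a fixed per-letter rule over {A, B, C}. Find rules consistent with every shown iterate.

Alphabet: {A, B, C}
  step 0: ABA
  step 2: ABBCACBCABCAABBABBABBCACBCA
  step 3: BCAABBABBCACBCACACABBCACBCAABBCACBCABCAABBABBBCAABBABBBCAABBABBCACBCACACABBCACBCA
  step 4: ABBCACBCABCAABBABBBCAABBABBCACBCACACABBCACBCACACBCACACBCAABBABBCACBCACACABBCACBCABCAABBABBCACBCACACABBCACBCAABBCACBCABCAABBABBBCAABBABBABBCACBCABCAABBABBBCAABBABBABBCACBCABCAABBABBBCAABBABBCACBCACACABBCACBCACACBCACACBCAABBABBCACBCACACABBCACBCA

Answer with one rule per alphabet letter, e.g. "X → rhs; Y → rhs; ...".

A->BCA, B->ABB, C->CAC

  step 3 ⇒ step 4: BCAABBABBCACBCACACABBCACBCAABBCACBCABCAABBABBBCAABBABBBCAABBABBCACBCACACABBCACBCA ⇒ ABB·CAC·BCA·BCA·ABB·ABB·BCA·ABB·ABB·CAC·BCA·CAC·ABB·CAC·BCA·CAC·BCA·CAC·BCA·ABB·ABB·CAC·BCA·CAC·ABB·CAC·BCA·BCA·ABB·ABB·CAC·BCA·CAC·ABB·CAC·BCA·ABB·CAC·BCA·BCA·ABB·ABB·BCA·ABB·ABB·ABB·CAC·BCA·BCA·ABB·ABB·BCA·ABB·ABB·ABB·CAC·BCA·BCA·ABB·ABB·BCA·ABB·ABB·CAC·BCA·CAC·ABB·CAC·BCA·CAC·BCA·CAC·BCA·ABB·ABB·CAC·BCA·CAC·ABB·CAC·BCA
    A ↦ BCA
    B ↦ ABB
    C ↦ CAC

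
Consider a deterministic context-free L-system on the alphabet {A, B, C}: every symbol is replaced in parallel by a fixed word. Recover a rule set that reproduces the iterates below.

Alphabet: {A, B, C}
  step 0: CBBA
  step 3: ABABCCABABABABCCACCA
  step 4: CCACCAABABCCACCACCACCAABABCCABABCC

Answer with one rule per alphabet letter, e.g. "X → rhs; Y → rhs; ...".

  step 3 ⇒ step 4: ABABCCABABABABCCACCA ⇒ CC·A·CC·A·AB·AB·CC·A·CC·A·CC·A·CC·A·AB·AB·CC·AB·AB·CC
    A ↦ CC
    B ↦ A
    C ↦ AB

A->CC, B->A, C->AB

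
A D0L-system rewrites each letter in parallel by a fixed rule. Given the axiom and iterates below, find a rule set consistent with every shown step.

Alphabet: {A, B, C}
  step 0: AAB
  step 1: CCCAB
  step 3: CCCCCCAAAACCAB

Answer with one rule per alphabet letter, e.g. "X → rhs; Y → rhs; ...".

A->C, B->CAB, C->AA

  step 0 ⇒ step 1: AAB ⇒ C·C·CAB
    A ↦ C
    B ↦ CAB
    C ↦ AA  (constrained at step 1)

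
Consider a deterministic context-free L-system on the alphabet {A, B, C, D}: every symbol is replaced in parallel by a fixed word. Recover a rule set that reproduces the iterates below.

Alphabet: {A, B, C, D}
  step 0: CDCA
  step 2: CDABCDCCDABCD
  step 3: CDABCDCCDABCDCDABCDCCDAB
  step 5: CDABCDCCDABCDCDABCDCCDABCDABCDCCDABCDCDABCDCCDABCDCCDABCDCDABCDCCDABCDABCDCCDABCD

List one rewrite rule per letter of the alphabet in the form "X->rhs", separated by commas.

  step 2 ⇒ step 3: CDABCDCCDABCD ⇒ CD·AB·C·DC·CD·AB·CD·CD·AB·C·DC·CD·AB
    A ↦ C
    B ↦ DC
    C ↦ CD
    D ↦ AB

A->C, B->DC, C->CD, D->AB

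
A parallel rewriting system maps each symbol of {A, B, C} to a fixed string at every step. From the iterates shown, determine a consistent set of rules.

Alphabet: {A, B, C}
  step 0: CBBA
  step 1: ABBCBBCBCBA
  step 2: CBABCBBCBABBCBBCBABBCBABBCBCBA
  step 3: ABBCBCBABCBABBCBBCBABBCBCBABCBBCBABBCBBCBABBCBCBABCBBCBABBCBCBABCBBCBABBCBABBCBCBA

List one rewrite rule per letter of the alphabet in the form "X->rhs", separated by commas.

A->CBA, B->BCB, C->AB

  step 2 ⇒ step 3: CBABCBBCBABBCBBCBABBCBABBCBCBA ⇒ AB·BCB·CBA·BCB·AB·BCB·BCB·AB·BCB·CBA·BCB·BCB·AB·BCB·BCB·AB·BCB·CBA·BCB·BCB·AB·BCB·CBA·BCB·BCB·AB·BCB·AB·BCB·CBA
    A ↦ CBA
    B ↦ BCB
    C ↦ AB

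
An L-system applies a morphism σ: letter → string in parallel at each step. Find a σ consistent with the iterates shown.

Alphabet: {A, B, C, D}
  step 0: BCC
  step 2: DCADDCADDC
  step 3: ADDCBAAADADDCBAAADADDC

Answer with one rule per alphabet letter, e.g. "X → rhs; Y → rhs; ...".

  step 2 ⇒ step 3: DCADDCADDC ⇒ AD·DC·BAA·AD·AD·DC·BAA·AD·AD·DC
    A ↦ BAA
    C ↦ DC
    D ↦ AD
    B ↦ C  (constrained at step 0)

A->BAA, B->C, C->DC, D->AD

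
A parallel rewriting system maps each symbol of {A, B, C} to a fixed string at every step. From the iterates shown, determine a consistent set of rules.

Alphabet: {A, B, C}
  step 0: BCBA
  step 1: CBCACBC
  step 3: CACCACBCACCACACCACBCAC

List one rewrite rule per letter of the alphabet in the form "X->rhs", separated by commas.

  step 0 ⇒ step 1: BCBA ⇒ CB·CA·CB·C
    A ↦ C
    B ↦ CB
    C ↦ CA

A->C, B->CB, C->CA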